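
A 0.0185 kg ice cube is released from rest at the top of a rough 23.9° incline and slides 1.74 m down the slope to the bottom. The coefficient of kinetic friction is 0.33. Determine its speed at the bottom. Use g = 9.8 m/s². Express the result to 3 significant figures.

Work–energy: mg(L sinθ) − μ_k(mg cosθ)L = ½mv²
mgh = mgL sinθ = (0.0185)(9.8)(1.74)sin23.9° = 0.12781 J
W_f = μ_k mg cosθ · L = (0.33)(0.0185)(9.8)cos23.9°·1.74 = 0.09518 J
½mv² = 0.12781 − 0.09518 = 0.032631 J
v = √(2 × 0.032631/0.0185) = 1.878 m/s

v = 1.88 m/s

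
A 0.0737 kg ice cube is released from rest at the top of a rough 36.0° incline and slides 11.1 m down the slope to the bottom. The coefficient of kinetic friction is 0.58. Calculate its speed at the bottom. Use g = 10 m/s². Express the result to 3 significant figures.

v = 5.13 m/s

Taking the bottom as reference, mgh = ½mv² + μ_k N L with h = L sinθ, N = mg cosθ:
mgh = mgL sinθ = (0.0737)(10)(11.1)sin36.0° = 4.8085 J
W_f = μ_k mg cosθ · L = (0.58)(0.0737)(10)cos36.0°·11.1 = 3.839 J
½mv² = 4.8085 − 3.839 = 0.96987 J
v = √(2 × 0.96987/0.0737) = 5.130 m/s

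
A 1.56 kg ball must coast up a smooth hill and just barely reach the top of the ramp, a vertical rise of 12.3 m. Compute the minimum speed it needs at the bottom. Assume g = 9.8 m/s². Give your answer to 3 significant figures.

v = 15.5 m/s

At the top it is momentarily at rest, so all KE converts to PE: ½mv² = mgh
v = √(2gh) = √(2 × 9.8 × 12.3) = 15.53 m/s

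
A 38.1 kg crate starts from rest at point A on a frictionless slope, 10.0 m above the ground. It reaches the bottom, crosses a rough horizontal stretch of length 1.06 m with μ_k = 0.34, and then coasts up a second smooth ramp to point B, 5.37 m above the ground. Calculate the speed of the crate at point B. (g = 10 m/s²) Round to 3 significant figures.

v = 9.24 m/s

Energy at A: mgh₁ = (38.1)(10)(10.0) = 3810.0 J
Friction loss: W_f = μ_k mg d = 137.3 J
At B: ½mv² + mgh₂ = mgh₁ − W_f
½mv² = 3810.0 − 137.3 − 2046.0 = 1626.7 J
v = √(2 × 1626.7/38.1) = 9.241 m/s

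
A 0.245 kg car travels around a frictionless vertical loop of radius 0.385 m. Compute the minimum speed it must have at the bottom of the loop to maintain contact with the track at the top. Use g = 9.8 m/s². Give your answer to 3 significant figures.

v = 4.34 m/s

At the top: mg = mv_top²/r ⇒ v_top² = gr = 3.773 m²/s²
Energy from bottom to top (height 2r): ½mv_bot² = ½mv_top² + mg(2r)
v_bot² = gr + 4gr = 5gr = 18.87
v_bot = √(5gr) = 4.343 m/s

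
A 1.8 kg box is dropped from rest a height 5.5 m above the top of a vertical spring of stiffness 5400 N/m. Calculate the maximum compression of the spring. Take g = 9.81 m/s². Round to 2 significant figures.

Let x be the compression. The total drop is H + x, and the box is instantaneously at rest at max compression, so energy conservation gives:
mg(H + x) = ½kx²
½(5400)x² − (1.8)(9.81)x − (1.8)(9.81)(5.5) = 0
2700x² − 17.66x − 97.12 = 0
x = [17.66 + √(311.8 + 1.0489e+06)]/(2 × 2700) = 0.1930 m

x = 0.19 m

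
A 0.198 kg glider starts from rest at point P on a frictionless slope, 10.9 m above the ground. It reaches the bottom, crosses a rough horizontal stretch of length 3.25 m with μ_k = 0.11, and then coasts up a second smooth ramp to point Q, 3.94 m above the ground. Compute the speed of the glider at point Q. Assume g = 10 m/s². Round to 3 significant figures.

v = 11.5 m/s

Energy at P: mgh₁ = (0.198)(10)(10.9) = 21.582 J
Friction loss: W_f = μ_k mg d = 0.7078 J
At Q: ½mv² + mgh₂ = mgh₁ − W_f
½mv² = 21.582 − 0.7078 − 7.8012 = 13.073 J
v = √(2 × 13.073/0.198) = 11.49 m/s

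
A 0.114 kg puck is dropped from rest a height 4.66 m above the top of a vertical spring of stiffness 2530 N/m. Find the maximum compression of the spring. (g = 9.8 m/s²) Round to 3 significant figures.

Measuring PE from the top of the relaxed spring, at max compression the puck has dropped H + x with zero KE, so:
mg(H + x) = ½kx²
½(2530)x² − (0.114)(9.8)x − (0.114)(9.8)(4.66) = 0
1265x² − 1.117x − 5.206 = 0
x = [1.117 + √(1.248 + 26343)]/(2 × 1265) = 0.06460 m

x = 0.0646 m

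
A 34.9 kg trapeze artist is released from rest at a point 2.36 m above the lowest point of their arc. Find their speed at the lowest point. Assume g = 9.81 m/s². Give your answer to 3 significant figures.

Equating total energy at the two states: mgh = ½mv²
v = √(2gh) = √(2 × 9.81 × 2.36) = √46.303 = 6.805 m/s

v = 6.80 m/s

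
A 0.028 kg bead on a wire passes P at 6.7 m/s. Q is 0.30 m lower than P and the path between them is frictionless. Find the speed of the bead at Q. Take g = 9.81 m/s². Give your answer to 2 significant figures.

v = 7.1 m/s

By conservation of mechanical energy, ½mv₀² + mgh = ½mv²
v² = v₀² + 2gh = (6.7)² + 2(9.81)(0.30) = 50.776
v = √50.776 = 7.126 m/s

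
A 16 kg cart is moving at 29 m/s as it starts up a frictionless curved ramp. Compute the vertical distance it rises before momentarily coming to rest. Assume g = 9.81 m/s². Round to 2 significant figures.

Setting KE at the bottom equal to PE gained: ½mv² = mgh
h = v²/(2g) = 29²/(2 × 9.81) = 42.86 m

h = 43 m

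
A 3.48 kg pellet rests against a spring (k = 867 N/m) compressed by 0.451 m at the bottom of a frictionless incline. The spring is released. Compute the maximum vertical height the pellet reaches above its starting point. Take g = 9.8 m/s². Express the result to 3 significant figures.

h = 2.59 m

Energy conservation from release to the highest point: ½kx² = mgh
h = kx²/(2mg) = (867)(0.451)²/(2 × 3.48 × 9.8) = 2.585 m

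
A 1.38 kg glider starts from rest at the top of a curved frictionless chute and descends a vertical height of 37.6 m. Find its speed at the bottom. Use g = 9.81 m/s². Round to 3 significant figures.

By conservation of mechanical energy, mgh = ½mv²
The mass cancels from both sides.
v = √(2gh) = √(2 × 9.81 × 37.6) = √737.71 = 27.16 m/s

v = 27.2 m/s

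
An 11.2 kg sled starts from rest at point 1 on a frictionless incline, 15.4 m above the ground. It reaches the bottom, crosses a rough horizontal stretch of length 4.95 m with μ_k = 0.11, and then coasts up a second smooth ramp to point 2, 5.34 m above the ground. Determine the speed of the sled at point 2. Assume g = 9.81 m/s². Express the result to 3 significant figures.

v = 13.7 m/s

Energy at 1: mgh₁ = (11.2)(9.81)(15.4) = 1692.0 J
Friction loss: W_f = μ_k mg d = 59.83 J
At 2: ½mv² + mgh₂ = mgh₁ − W_f
½mv² = 1692.0 − 59.83 − 586.72 = 1045.5 J
v = √(2 × 1045.5/11.2) = 13.66 m/s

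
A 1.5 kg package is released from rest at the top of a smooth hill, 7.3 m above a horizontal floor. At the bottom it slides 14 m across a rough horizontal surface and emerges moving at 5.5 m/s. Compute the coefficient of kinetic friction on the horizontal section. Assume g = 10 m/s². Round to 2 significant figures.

Applying the work–energy principle:
mgh = ½mv² + μ_k m g d
mgh = 109.50 J; ½mv² = 22.688 J
W_f = 109.50 − 22.688 = 86.81 J
μ_k = W_f/(mg·d) = 86.81/(15.00 × 14) = 0.4134

μ_k = 0.41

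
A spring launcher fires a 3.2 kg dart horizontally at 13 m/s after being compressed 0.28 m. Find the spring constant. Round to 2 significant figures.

Spring PE at full compression equals KE at release: ½kx² = ½mv²
k = mv²/x² = (3.2)(13)²/(0.28)² = 6898 N/m

k = 6900 N/m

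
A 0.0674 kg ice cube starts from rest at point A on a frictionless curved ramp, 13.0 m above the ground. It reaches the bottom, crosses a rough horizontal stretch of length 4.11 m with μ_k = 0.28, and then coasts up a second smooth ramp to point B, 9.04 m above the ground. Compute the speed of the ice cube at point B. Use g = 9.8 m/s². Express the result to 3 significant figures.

v = 7.42 m/s

Energy at A: mgh₁ = (0.0674)(9.8)(13.0) = 8.5868 J
Friction loss: W_f = μ_k mg d = 0.7601 J
At B: ½mv² + mgh₂ = mgh₁ − W_f
½mv² = 8.5868 − 0.7601 − 5.9711 = 1.8555 J
v = √(2 × 1.8555/0.0674) = 7.420 m/s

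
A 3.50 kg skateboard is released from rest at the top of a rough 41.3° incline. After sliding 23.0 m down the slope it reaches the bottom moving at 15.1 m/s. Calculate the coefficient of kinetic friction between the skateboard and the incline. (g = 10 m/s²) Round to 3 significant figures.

μ_k = 0.219

mgh = ½mv² + μ_k (mg cosθ) L, with h = L sinθ
mgL sinθ = 531.30 J; ½mv² = 399.02 J
W_f = 531.30 − 399.02 = 132.3 J
μ_k = W_f/(mg cosθ · L) = 132.3/(26.29 × 23.0) = 0.2187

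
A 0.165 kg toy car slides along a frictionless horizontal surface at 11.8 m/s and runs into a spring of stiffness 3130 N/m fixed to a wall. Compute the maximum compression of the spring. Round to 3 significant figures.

x = 0.0857 m

At max compression the car is momentarily at rest: ½mv² = ½kx²
x = v√(m/k) = 11.8 × √(0.165/3130) = 0.08567 m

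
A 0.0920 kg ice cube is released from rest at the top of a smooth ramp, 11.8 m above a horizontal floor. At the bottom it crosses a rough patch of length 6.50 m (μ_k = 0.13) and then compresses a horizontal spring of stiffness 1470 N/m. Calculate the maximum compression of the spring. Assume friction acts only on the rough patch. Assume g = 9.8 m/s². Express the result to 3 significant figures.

Initial energy: E₁ = mgh = (0.0920)(9.8)(11.8) = 10.639 J
Friction removes W_f = μ_k mg d = (0.13)(0.0920)(9.8)(6.50) = 0.7619 J
Energy reaching the spring: E = 10.639 − 0.7619 = 9.8770 J
At max compression ½kx² = E ⇒ x = √(2E/k) = √(2 × 9.8770/1470) = 0.1159 m

x = 0.116 m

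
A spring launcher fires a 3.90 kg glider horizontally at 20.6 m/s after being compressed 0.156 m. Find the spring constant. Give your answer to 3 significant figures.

Spring PE at full compression equals KE at release: ½kx² = ½mv²
k = mv²/x² = (3.90)(20.6)²/(0.156)² = 68006 N/m

k = 68000 N/m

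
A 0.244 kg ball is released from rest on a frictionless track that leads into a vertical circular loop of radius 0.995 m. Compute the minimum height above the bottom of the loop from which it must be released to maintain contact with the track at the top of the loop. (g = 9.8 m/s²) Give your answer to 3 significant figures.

At the top, for minimum speed gravity alone supplies the centripetal force: mg = mv_top²/r ⇒ v_top² = gr = 9.751 m²/s²
Energy conservation from release height h to the top (height 2r): mgh = ½mv_top² + mg(2r)
h = v_top²/(2g) + 2r = r/2 + 2r = 5r/2 = 2.487 m

h = 2.49 m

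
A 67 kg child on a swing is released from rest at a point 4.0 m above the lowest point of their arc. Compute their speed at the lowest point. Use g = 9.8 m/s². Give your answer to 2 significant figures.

Equating total energy at the two states: mgh = ½mv²
v = √(2gh) = √(2 × 9.8 × 4.0) = √78.400 = 8.854 m/s

v = 8.9 m/s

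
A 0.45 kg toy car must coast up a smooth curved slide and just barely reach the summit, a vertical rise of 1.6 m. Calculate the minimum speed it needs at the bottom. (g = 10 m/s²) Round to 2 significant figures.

At the top it is momentarily at rest, so all KE converts to PE: ½mv² = mgh
v = √(2gh) = √(2 × 10 × 1.6) = 5.657 m/s

v = 5.7 m/s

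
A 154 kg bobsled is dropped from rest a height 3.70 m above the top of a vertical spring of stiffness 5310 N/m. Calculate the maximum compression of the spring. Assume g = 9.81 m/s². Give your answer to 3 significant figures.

x = 1.76 m

Measuring PE from the top of the relaxed spring, at max compression the bobsled has dropped H + x with zero KE, so:
mg(H + x) = ½kx²
½(5310)x² − (154)(9.81)x − (154)(9.81)(3.70) = 0
2655x² − 1511x − 5590 = 0
x = [1511 + √(2.282e+06 + 5.9363e+07)]/(2 × 2655) = 1.763 m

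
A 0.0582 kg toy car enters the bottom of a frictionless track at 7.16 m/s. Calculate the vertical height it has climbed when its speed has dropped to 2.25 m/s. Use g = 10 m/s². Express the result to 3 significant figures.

h = 2.31 m

Energy balance between the two points: ½mv₁² = ½mv₂² + mgh
h = (v₁² − v₂²)/(2g) = (7.16² − 2.25²)/(2 × 10) = 2.310 m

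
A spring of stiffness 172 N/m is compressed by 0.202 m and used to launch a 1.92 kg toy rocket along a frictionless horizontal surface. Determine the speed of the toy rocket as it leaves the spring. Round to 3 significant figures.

v = 1.91 m/s

Spring PE converts entirely to kinetic energy: ½kx² = ½mv²
v = x√(k/m) = 0.202 × √(172/1.92) = 1.912 m/s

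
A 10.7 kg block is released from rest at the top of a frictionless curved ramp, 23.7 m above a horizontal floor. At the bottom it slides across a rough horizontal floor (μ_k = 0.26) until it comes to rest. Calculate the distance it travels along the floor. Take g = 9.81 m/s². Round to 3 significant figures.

d = 91.2 m

Energy at the top = energy at the end + work done against friction:
At rest all PE has been dissipated by friction: mgh = μ_k m g d
d = h/μ_k = 23.7/0.26 = 91.15 m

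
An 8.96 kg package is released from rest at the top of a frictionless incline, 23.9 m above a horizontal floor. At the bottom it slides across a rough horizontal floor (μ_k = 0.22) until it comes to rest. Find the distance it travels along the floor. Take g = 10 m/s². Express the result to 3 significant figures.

d = 109 m

Applying the work–energy principle:
At rest all PE has been dissipated by friction: mgh = μ_k m g d
d = h/μ_k = 23.9/0.22 = 108.6 m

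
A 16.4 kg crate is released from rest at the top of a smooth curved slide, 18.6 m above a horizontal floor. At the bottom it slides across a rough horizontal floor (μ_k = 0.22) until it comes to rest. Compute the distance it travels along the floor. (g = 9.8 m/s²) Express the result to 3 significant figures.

Applying the work–energy principle:
At rest all PE has been dissipated by friction: mgh = μ_k m g d
d = h/μ_k = 18.6/0.22 = 84.55 m

d = 84.5 m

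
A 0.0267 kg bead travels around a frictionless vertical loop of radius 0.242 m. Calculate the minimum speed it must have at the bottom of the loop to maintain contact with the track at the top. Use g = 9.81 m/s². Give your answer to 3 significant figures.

At the top: mg = mv_top²/r ⇒ v_top² = gr = 2.374 m²/s²
Energy from bottom to top (height 2r): ½mv_bot² = ½mv_top² + mg(2r)
v_bot² = gr + 4gr = 5gr = 11.87
v_bot = √(5gr) = 3.445 m/s

v = 3.45 m/s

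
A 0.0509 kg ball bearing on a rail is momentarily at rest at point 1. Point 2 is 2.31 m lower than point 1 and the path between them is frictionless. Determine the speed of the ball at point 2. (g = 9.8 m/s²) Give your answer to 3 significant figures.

v = 6.73 m/s

By conservation of mechanical energy, mgh = ½mv²
v = √(2gh) = √(2 × 9.8 × 2.31) = √45.276 = 6.729 m/s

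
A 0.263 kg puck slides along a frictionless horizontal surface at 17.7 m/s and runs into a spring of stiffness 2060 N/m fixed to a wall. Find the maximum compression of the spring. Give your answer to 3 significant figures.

All KE is stored as spring PE at maximum compression: ½mv² = ½kx²
x = v√(m/k) = 17.7 × √(0.263/2060) = 0.2000 m

x = 0.200 m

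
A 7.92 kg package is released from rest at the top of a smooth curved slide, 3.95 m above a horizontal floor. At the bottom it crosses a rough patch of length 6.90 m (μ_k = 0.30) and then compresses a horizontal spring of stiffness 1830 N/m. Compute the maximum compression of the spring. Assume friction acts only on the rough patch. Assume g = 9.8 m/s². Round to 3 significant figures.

Initial energy: E₁ = mgh = (7.92)(9.8)(3.95) = 306.58 J
Friction removes W_f = μ_k mg d = (0.30)(7.92)(9.8)(6.90) = 160.7 J
Energy reaching the spring: E = 306.58 − 160.7 = 145.92 J
At max compression ½kx² = E ⇒ x = √(2E/k) = √(2 × 145.92/1830) = 0.3993 m

x = 0.399 m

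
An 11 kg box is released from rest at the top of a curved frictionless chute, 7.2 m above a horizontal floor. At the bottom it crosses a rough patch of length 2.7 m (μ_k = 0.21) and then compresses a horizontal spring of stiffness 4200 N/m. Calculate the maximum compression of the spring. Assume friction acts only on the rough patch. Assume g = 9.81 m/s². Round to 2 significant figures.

x = 0.58 m

Initial energy: E₁ = mgh = (11)(9.81)(7.2) = 776.95 J
Friction removes W_f = μ_k mg d = (0.21)(11)(9.81)(2.7) = 61.18 J
Energy reaching the spring: E = 776.95 − 61.18 = 715.77 J
At max compression ½kx² = E ⇒ x = √(2E/k) = √(2 × 715.77/4200) = 0.5838 m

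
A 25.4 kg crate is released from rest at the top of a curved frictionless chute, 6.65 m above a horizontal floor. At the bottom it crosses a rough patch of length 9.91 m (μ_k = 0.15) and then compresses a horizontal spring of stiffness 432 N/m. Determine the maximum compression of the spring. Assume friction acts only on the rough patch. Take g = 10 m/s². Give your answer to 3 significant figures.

x = 2.46 m

Initial energy: E₁ = mgh = (25.4)(10)(6.65) = 1689.1 J
Friction removes W_f = μ_k mg d = (0.15)(25.4)(10)(9.91) = 377.6 J
Energy reaching the spring: E = 1689.1 − 377.6 = 1311.5 J
At max compression ½kx² = E ⇒ x = √(2E/k) = √(2 × 1311.5/432) = 2.464 m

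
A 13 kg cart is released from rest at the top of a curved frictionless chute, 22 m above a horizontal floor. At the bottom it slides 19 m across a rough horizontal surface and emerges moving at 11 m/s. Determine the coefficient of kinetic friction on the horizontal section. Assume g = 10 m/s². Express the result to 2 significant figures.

μ_k = 0.84

Energy bookkeeping (friction removes W_f = μ_k N d):
mgh = ½mv² + μ_k m g d
mgh = 2860.0 J; ½mv² = 786.50 J
W_f = 2860.0 − 786.50 = 2074 J
μ_k = W_f/(mg·d) = 2074/(130.0 × 19) = 0.8395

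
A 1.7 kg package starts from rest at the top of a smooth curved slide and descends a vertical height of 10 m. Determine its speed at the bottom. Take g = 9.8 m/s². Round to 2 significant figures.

v = 14 m/s

By conservation of mechanical energy, mgh = ½mv²
The mass cancels from both sides.
v = √(2gh) = √(2 × 9.8 × 10) = √196.00 = 14.00 m/s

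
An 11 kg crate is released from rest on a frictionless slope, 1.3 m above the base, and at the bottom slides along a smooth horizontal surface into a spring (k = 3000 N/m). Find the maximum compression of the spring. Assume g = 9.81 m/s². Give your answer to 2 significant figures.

x = 0.31 m

At max compression the crate is momentarily at rest: mgh = ½kx²
x = √(2mgh/k) = √(2 × 11 × 9.81 × 1.3 / 3000) = 0.3058 m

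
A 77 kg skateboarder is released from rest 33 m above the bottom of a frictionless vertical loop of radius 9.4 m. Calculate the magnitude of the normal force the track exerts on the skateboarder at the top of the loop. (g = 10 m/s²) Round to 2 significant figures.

Energy from release to top (height 2r): mgh = ½mv_top² + mg(2r)
v_top² = 2g(h − 2r) = 2(10)(33 − 18.80) = 284.00 m²/s²
At the top, both N and weight point toward the centre: N + mg = mv_top²/r
N = m(v_top²/r − g) = 77(284.00/9.4 − 10) = 1556 N

N = 1600 N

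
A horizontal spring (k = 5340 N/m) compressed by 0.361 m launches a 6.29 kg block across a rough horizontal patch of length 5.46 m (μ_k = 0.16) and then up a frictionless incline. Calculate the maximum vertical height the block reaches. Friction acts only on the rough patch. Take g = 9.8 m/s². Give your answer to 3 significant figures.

Spring energy: E₀ = ½kx² = ½(5340)(0.361)² = 347.96 J
Friction: W_f = μ_k mg d = (0.16)(6.29)(9.8)(5.46) = 53.85 J
Energy at base of ramp: E = 347.96 − 53.85 = 294.11 J
At max height all remaining energy is PE: mgh = E ⇒ h = E/(mg) = 294.11/(6.29 × 9.8) = 4.771 m

h = 4.77 m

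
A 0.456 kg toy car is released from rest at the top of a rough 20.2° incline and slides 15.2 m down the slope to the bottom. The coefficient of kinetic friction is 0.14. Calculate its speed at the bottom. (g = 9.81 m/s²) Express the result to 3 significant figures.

v = 7.99 m/s

Energy: mgh = ½mv² + W_f, with h = L sinθ and W_f = μ_k (mg cosθ) L
mgh = mgL sinθ = (0.456)(9.81)(15.2)sin20.2° = 23.479 J
W_f = μ_k mg cosθ · L = (0.14)(0.456)(9.81)cos20.2°·15.2 = 8.934 J
½mv² = 23.479 − 8.934 = 14.545 J
v = √(2 × 14.545/0.456) = 7.987 m/s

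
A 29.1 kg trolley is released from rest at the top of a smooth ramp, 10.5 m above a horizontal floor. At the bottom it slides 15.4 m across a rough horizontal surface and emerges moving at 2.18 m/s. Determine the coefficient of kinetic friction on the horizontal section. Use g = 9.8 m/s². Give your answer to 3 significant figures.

μ_k = 0.666

Applying the work–energy principle:
mgh = ½mv² + μ_k m g d
mgh = 2994.4 J; ½mv² = 69.147 J
W_f = 2994.4 − 69.147 = 2925 J
μ_k = W_f/(mg·d) = 2925/(285.2 × 15.4) = 0.6661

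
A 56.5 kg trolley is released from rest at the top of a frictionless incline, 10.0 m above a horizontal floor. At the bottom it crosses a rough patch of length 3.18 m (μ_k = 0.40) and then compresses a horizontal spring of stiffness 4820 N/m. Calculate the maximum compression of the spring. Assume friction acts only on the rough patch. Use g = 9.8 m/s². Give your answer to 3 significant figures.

Initial energy: E₁ = mgh = (56.5)(9.8)(10.0) = 5537.0 J
Friction removes W_f = μ_k mg d = (0.40)(56.5)(9.8)(3.18) = 704.3 J
Energy reaching the spring: E = 5537.0 − 704.3 = 4832.7 J
At max compression ½kx² = E ⇒ x = √(2E/k) = √(2 × 4832.7/4820) = 1.416 m

x = 1.42 m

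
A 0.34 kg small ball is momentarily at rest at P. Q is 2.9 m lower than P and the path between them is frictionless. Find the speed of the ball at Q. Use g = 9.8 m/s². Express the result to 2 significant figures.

Mechanical energy is conserved (no friction): mgh = ½mv²
v = √(2gh) = √(2 × 9.8 × 2.9) = √56.840 = 7.539 m/s

v = 7.5 m/s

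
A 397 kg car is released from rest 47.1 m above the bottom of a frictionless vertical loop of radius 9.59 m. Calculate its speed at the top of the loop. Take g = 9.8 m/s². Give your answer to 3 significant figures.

Energy conservation: mgh = ½mv_top² + mg(2r)
v_top² = 2g(h − 2r) = 2(9.8)(47.1 − 19.18) = 547.2
v_top = 23.39 m/s

v = 23.4 m/s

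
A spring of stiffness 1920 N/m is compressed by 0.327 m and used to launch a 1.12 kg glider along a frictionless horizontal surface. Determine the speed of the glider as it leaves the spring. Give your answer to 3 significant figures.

v = 13.5 m/s

The glider leaves the spring when the spring is at natural length, so ½kx² = ½mv²
v = x√(k/m) = 0.327 × √(1920/1.12) = 13.54 m/s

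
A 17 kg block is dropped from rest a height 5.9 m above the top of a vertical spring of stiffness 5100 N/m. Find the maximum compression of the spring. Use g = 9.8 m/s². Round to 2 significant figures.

Take the reference level at the top of the uncompressed spring. At max compression the block has fallen H + x and is momentarily at rest:
mg(H + x) = ½kx²
½(5100)x² − (17)(9.8)x − (17)(9.8)(5.9) = 0
2550x² − 166.6x − 982.9 = 0
x = [166.6 + √(27756 + 1.0026e+07)]/(2 × 2550) = 0.6544 m

x = 0.65 m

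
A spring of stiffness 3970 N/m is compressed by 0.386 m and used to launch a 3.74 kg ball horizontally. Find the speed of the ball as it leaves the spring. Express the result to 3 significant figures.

Spring PE converts entirely to kinetic energy: ½kx² = ½mv²
v = x√(k/m) = 0.386 × √(3970/3.74) = 12.58 m/s

v = 12.6 m/s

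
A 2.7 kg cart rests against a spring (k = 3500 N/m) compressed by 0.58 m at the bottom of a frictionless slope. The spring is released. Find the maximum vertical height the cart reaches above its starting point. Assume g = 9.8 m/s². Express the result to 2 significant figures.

h = 22 m

All spring PE becomes gravitational PE at the highest point: ½kx² = mgh
h = kx²/(2mg) = (3500)(0.58)²/(2 × 2.7 × 9.8) = 22.25 m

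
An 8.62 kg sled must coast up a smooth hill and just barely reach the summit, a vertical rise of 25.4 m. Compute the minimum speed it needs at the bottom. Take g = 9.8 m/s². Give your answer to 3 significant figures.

At the top it is momentarily at rest, so all KE converts to PE: ½mv² = mgh
v = √(2gh) = √(2 × 9.8 × 25.4) = 22.31 m/s

v = 22.3 m/s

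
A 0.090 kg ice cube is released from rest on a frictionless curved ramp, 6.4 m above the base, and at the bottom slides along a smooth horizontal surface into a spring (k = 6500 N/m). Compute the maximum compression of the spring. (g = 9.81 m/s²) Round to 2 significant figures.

x = 0.042 m

Energy conservation (no friction) from release to max compression: mgh = ½kx²
x = √(2mgh/k) = √(2 × 0.090 × 9.81 × 6.4 / 6500) = 0.04170 m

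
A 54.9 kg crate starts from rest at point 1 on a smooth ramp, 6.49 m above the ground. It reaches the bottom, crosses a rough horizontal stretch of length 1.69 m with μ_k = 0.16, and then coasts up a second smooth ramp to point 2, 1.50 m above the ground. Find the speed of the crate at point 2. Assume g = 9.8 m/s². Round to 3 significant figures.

Energy at 1: mgh₁ = (54.9)(9.8)(6.49) = 3491.7 J
Friction loss: W_f = μ_k mg d = 145.5 J
At 2: ½mv² + mgh₂ = mgh₁ − W_f
½mv² = 3491.7 − 145.5 − 807.03 = 2539.2 J
v = √(2 × 2539.2/54.9) = 9.618 m/s

v = 9.62 m/s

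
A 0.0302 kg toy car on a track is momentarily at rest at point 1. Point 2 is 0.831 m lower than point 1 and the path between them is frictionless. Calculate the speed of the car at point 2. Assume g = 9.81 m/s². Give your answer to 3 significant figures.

By conservation of mechanical energy, mgh = ½mv²
The mass cancels from both sides.
v = √(2gh) = √(2 × 9.81 × 0.831) = √16.304 = 4.038 m/s

v = 4.04 m/s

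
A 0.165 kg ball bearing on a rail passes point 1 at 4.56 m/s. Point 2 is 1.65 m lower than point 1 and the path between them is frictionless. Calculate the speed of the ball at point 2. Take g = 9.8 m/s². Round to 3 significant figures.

Mechanical energy is conserved (no friction): ½mv₀² + mgh = ½mv²
v² = v₀² + 2gh = (4.56)² + 2(9.8)(1.65) = 53.134
v = √53.134 = 7.289 m/s

v = 7.29 m/s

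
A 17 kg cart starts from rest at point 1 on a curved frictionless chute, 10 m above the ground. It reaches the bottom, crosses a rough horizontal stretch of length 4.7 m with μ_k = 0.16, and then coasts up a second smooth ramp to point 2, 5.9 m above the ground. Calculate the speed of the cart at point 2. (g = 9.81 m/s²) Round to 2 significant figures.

v = 8.1 m/s

Energy at 1: mgh₁ = (17)(9.81)(10) = 1667.7 J
Friction loss: W_f = μ_k mg d = 125.4 J
At 2: ½mv² + mgh₂ = mgh₁ − W_f
½mv² = 1667.7 − 125.4 − 983.94 = 558.35 J
v = √(2 × 558.35/17) = 8.105 m/s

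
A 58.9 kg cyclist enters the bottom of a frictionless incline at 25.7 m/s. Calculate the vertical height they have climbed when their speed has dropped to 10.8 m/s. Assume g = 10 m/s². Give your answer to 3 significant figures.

h = 27.2 m

Energy balance between the two points: ½mv₁² = ½mv₂² + mgh
h = (v₁² − v₂²)/(2g) = (25.7² − 10.8²)/(2 × 10) = 27.19 m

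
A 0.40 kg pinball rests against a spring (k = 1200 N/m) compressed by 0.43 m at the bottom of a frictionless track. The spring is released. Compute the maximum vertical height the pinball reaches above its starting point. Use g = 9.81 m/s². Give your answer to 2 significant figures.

Energy conservation from release to the highest point: ½kx² = mgh
h = kx²/(2mg) = (1200)(0.43)²/(2 × 0.40 × 9.81) = 28.27 m

h = 28 m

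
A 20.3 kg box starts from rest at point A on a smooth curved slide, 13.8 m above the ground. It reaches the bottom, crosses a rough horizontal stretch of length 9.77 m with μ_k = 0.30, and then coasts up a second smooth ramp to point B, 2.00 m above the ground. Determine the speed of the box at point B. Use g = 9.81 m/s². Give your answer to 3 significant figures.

v = 13.2 m/s

Energy at A: mgh₁ = (20.3)(9.81)(13.8) = 2748.2 J
Friction loss: W_f = μ_k mg d = 583.7 J
At B: ½mv² + mgh₂ = mgh₁ − W_f
½mv² = 2748.2 − 583.7 − 398.29 = 1766.2 J
v = √(2 × 1766.2/20.3) = 13.19 m/s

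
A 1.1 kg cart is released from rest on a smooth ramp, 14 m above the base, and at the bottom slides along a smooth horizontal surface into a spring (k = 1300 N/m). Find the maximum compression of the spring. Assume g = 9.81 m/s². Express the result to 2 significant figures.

x = 0.48 m

Gravitational PE at the top equals spring PE at max compression: mgh = ½kx²
x = √(2mgh/k) = √(2 × 1.1 × 9.81 × 14 / 1300) = 0.4821 m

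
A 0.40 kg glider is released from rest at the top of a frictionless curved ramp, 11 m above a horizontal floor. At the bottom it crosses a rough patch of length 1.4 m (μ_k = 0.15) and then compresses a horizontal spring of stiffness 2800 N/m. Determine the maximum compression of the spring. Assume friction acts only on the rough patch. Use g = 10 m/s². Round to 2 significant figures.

Initial energy: E₁ = mgh = (0.40)(10)(11) = 44.000 J
Friction removes W_f = μ_k mg d = (0.15)(0.40)(10)(1.4) = 0.8400 J
Energy reaching the spring: E = 44.000 − 0.8400 = 43.160 J
At max compression ½kx² = E ⇒ x = √(2E/k) = √(2 × 43.160/2800) = 0.1756 m

x = 0.18 m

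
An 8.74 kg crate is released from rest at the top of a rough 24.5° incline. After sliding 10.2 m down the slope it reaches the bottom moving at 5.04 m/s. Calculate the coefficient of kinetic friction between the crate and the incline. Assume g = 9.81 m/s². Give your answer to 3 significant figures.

μ_k = 0.316

Energy balance down the incline: mg L sinθ − ½mv² = μ_k (mg cosθ) L
mgL sinθ = 362.67 J; ½mv² = 111.00 J
W_f = 362.67 − 111.00 = 251.7 J
μ_k = W_f/(mg cosθ · L) = 251.7/(78.02 × 10.2) = 0.3162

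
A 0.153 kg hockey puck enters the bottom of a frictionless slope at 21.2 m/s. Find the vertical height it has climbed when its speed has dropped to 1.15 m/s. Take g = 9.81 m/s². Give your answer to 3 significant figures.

Conservation of energy: ½mv₁² = ½mv₂² + mgh
h = (v₁² − v₂²)/(2g) = (21.2² − 1.15²)/(2 × 9.81) = 22.84 m

h = 22.8 m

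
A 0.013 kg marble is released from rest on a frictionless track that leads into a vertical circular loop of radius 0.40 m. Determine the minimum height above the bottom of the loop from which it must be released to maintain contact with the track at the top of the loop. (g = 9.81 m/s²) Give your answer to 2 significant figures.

At the top, for minimum speed gravity alone supplies the centripetal force: mg = mv_top²/r ⇒ v_top² = gr = 3.924 m²/s²
Energy conservation from release height h to the top (height 2r): mgh = ½mv_top² + mg(2r)
h = v_top²/(2g) + 2r = r/2 + 2r = 5r/2 = 1.000 m

h = 1.0 m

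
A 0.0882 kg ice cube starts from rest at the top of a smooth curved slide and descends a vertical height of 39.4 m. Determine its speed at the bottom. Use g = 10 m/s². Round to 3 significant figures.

v = 28.1 m/s

Mechanical energy is conserved (no friction): mgh = ½mv²
v = √(2gh) = √(2 × 10 × 39.4) = √788.00 = 28.07 m/s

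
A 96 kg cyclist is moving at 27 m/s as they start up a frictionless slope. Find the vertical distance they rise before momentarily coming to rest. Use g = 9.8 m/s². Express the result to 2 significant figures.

h = 37 m

Setting KE at the bottom equal to PE gained: ½mv² = mgh
h = v²/(2g) = 27²/(2 × 9.8) = 37.19 m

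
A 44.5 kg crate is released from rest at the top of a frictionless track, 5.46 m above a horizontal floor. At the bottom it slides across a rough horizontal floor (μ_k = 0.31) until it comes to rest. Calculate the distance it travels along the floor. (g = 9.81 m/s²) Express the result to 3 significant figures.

Energy at the top = energy at the end + work done against friction:
At rest all PE has been dissipated by friction: mgh = μ_k m g d
d = h/μ_k = 5.46/0.31 = 17.61 m

d = 17.6 m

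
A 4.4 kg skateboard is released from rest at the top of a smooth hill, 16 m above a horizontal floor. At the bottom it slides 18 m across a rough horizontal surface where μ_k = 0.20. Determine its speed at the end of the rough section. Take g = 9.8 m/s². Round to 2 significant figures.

v = 16 m/s

Energy at the top = energy at the end + work done against friction:
mgh = ½mv² + μ_k m g d
W_f = μ_k mg d = (0.20)(4.4)(9.8)(18) = 155.2 J
½mv² = mgh − W_f = 689.92 − 155.2 = 534.69 J
v = √(2 × 534.69/4.4) = 15.59 m/s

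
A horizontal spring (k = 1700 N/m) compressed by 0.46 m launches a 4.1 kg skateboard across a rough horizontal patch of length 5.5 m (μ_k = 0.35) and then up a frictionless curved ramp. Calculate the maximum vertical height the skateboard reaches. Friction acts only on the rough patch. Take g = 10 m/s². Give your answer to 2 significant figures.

Spring energy: E₀ = ½kx² = ½(1700)(0.46)² = 179.86 J
Friction: W_f = μ_k mg d = (0.35)(4.1)(10)(5.5) = 78.92 J
Energy at base of ramp: E = 179.86 − 78.92 = 100.94 J
At max height all remaining energy is PE: mgh = E ⇒ h = E/(mg) = 100.94/(4.1 × 10) = 2.462 m

h = 2.5 m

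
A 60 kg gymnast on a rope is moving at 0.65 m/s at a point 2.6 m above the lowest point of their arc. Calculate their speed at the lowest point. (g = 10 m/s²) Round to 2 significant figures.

Equating total energy at the two states: ½mv₀² + mgh = ½mv²
v² = v₀² + 2gh = (0.65)² + 2(10)(2.6) = 52.422
v = √52.422 = 7.240 m/s

v = 7.2 m/s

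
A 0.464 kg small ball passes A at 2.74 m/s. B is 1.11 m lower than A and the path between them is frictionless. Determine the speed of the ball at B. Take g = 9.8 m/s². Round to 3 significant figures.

v = 5.41 m/s

By conservation of mechanical energy, ½mv₀² + mgh = ½mv²
v² = v₀² + 2gh = (2.74)² + 2(9.8)(1.11) = 29.264
v = √29.264 = 5.410 m/s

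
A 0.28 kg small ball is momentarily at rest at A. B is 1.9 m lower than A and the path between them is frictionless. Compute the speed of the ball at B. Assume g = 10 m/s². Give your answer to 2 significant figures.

v = 6.2 m/s

By conservation of mechanical energy, mgh = ½mv²
v = √(2gh) = √(2 × 10 × 1.9) = √38.000 = 6.164 m/s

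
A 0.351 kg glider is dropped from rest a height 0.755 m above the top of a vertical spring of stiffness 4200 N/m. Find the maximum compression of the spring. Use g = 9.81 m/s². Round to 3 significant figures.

Measuring PE from the top of the relaxed spring, at max compression the glider has dropped H + x with zero KE, so:
mg(H + x) = ½kx²
½(4200)x² − (0.351)(9.81)x − (0.351)(9.81)(0.755) = 0
2100x² − 3.443x − 2.600 = 0
x = [3.443 + √(11.86 + 21837)]/(2 × 2100) = 0.03601 m

x = 0.0360 m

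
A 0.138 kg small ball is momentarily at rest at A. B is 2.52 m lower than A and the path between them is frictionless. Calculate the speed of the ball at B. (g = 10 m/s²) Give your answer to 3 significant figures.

v = 7.10 m/s

Equating total energy at the two states: mgh = ½mv²
v = √(2gh) = √(2 × 10 × 2.52) = √50.400 = 7.099 m/s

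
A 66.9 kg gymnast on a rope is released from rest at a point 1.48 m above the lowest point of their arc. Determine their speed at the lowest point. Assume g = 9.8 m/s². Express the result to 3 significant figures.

Energy conservation between the two points: mgh = ½mv²
The mass cancels from both sides.
v = √(2gh) = √(2 × 9.8 × 1.48) = √29.008 = 5.386 m/s

v = 5.39 m/s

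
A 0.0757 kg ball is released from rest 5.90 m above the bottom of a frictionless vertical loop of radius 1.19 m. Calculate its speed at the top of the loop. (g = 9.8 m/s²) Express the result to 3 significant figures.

v = 8.31 m/s

Energy conservation: mgh = ½mv_top² + mg(2r)
v_top² = 2g(h − 2r) = 2(9.8)(5.90 − 2.380) = 68.99
v_top = 8.306 m/s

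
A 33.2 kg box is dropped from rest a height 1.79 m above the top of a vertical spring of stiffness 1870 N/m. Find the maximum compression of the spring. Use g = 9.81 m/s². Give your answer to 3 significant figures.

x = 0.983 m

Let x be the compression. The total drop is H + x, and the box is instantaneously at rest at max compression, so energy conservation gives:
mg(H + x) = ½kx²
½(1870)x² − (33.2)(9.81)x − (33.2)(9.81)(1.79) = 0
935.0x² − 325.7x − 583.0 = 0
x = [325.7 + √(106075 + 2.1804e+06)]/(2 × 935.0) = 0.9828 m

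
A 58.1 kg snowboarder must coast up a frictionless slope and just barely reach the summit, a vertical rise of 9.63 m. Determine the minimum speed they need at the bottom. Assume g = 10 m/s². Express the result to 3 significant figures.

At the top they are momentarily at rest, so all KE converts to PE: ½mv² = mgh
v = √(2gh) = √(2 × 10 × 9.63) = 13.88 m/s

v = 13.9 m/s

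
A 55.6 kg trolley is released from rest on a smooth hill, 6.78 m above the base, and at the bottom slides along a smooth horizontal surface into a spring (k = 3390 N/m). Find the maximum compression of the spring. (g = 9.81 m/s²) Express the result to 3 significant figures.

At max compression the trolley is momentarily at rest: mgh = ½kx²
x = √(2mgh/k) = √(2 × 55.6 × 9.81 × 6.78 / 3390) = 1.477 m

x = 1.48 m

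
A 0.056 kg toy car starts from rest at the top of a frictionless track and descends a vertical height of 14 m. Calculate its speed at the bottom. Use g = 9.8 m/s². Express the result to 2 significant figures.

v = 17 m/s

Mechanical energy is conserved (no friction): mgh = ½mv²
The mass cancels from both sides.
v = √(2gh) = √(2 × 9.8 × 14) = √274.40 = 16.57 m/s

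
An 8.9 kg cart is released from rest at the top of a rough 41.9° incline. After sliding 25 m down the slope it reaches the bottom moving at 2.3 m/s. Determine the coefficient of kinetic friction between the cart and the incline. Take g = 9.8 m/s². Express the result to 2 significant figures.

Energy balance down the incline: mg L sinθ − ½mv² = μ_k (mg cosθ) L
mgL sinθ = 1456.2 J; ½mv² = 23.540 J
W_f = 1456.2 − 23.540 = 1433 J
μ_k = W_f/(mg cosθ · L) = 1433/(64.92 × 25) = 0.8827

μ_k = 0.88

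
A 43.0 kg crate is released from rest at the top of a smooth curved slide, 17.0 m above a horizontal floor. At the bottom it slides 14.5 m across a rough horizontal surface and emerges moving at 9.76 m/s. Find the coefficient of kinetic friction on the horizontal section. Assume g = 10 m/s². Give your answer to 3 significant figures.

Energy bookkeeping (friction removes W_f = μ_k N d):
mgh = ½mv² + μ_k m g d
mgh = 7310.0 J; ½mv² = 2048.0 J
W_f = 7310.0 − 2048.0 = 5262 J
μ_k = W_f/(mg·d) = 5262/(430.0 × 14.5) = 0.8439

μ_k = 0.844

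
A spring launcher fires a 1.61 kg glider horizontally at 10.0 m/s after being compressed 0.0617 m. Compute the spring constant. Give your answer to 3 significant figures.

Spring PE at full compression equals KE at release: ½kx² = ½mv²
k = mv²/x² = (1.61)(10.0)²/(0.0617)² = 42292 N/m

k = 42300 N/m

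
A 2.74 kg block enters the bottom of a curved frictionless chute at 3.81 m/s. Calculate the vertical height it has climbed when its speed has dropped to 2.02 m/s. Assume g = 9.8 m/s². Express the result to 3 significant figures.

h = 0.532 m

Conservation of energy: ½mv₁² = ½mv₂² + mgh
h = (v₁² − v₂²)/(2g) = (3.81² − 2.02²)/(2 × 9.8) = 0.5324 m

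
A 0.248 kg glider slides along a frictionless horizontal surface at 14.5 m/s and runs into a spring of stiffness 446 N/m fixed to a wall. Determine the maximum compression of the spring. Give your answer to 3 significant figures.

At max compression the glider is momentarily at rest: ½mv² = ½kx²
x = v√(m/k) = 14.5 × √(0.248/446) = 0.3419 m

x = 0.342 m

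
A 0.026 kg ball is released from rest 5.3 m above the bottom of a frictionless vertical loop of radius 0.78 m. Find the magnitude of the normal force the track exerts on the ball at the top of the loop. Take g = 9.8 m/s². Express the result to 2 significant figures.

Energy from release to top (height 2r): mgh = ½mv_top² + mg(2r)
v_top² = 2g(h − 2r) = 2(9.8)(5.3 − 1.560) = 73.304 m²/s²
At the top, both N and weight point toward the centre: N + mg = mv_top²/r
N = m(v_top²/r − g) = 0.026(73.304/0.78 − 9.8) = 2.189 N

N = 2.2 N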